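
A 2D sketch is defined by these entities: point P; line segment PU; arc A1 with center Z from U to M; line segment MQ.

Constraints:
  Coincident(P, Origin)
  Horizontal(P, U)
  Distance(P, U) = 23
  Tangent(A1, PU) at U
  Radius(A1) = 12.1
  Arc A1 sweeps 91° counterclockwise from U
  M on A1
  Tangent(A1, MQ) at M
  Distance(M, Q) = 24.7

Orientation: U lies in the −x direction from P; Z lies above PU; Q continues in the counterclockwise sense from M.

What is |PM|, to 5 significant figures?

16.444

P is at the origin; P and U share the same y with |PU| = 23.0 and U on the −x side, so U = (-23.000, 0.0000). Tangency of A1 to PU means the radius ZU is perpendicular to PU, so Z = U + (0, 12.1) = (-23.000, 12.100). On A1, U sits at bearing -90° from Z; a 91° counterclockwise sweep puts M at bearing 1°, so M = Z + 12.1·(cos 1°, sin 1°) = (-10.902, 12.311). Then |PM| = |M − P| = 16.444.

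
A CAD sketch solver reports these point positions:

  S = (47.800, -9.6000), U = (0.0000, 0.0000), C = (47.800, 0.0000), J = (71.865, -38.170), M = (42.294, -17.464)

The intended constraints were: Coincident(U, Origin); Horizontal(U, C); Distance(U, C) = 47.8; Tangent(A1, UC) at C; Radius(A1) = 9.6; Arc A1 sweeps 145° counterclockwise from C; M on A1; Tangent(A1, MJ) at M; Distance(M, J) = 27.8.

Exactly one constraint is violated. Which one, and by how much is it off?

Distance(M, J) = 27.8 — off by 8.30.

U = (0.00, 0.00) ✓; U.y = 0.00, C.y = 0.00 ✓; |UC| = 47.80 ✓; ∠(SC, CU) = 90.00° ✓; |SC| = 9.600 ✓; bearing(S→M) − bearing(S→C) = 145.0° ✓; |SM| = 9.600 ✓; ∠(SM, MJ) = 90.00° ✓; |MJ| = 36.10 ✗.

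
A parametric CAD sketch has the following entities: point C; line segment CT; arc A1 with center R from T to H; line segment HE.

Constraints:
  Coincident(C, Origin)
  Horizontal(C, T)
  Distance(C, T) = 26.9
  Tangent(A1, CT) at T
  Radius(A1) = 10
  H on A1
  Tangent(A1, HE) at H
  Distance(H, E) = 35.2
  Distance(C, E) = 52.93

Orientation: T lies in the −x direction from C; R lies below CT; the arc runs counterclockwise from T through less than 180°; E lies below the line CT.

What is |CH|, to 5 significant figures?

38.695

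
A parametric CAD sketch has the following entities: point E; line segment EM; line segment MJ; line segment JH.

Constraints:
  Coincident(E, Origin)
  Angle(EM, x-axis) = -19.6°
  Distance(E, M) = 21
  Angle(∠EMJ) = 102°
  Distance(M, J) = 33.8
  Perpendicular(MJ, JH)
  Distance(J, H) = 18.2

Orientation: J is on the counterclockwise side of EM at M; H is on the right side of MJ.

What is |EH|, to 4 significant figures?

54.38

∠EMJ = 102.0°, so MJ runs at -19.6° + (180° − 102.0°) = 58.40° from the x-axis; with |MJ| = 33.8, J = M + 33.8·(cos 58.40°, sin 58.40°) = (37.49, 21.74). MJ ⟂ JH; with |JH| = 18.2 on the right of MJ, H = J + 18.2·(0.8517, -0.5240) = (53.00, 12.21). Then |EH| = |H − E| = 54.38.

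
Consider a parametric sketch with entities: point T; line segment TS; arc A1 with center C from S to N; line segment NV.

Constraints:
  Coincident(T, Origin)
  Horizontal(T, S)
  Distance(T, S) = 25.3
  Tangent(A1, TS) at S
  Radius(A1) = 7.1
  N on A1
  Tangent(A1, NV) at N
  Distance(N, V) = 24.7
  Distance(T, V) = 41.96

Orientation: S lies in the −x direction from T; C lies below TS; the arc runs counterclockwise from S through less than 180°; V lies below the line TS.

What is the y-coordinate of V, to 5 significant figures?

-32.785

T is at the origin; TS is horizontal with |TS| = 25.3 and S on the −x side, so S = (-25.300, 0.0000). Since A1 is tangent to TS there, CS ⟂ TS, so C = S + (0, -7.1) = (-25.300, -7.1000). Since CN ⟂ NV (tangency), |CV| = √(7.1² + 24.7²) = 25.700 regardless of where N sits on A1. So V lies on both circle(T, 41.96) and circle(C, 25.700); the below-TS intersection is V = (-26.188, -32.785). N is the foot of the tangent from V: N = (-32.187, -8.8246).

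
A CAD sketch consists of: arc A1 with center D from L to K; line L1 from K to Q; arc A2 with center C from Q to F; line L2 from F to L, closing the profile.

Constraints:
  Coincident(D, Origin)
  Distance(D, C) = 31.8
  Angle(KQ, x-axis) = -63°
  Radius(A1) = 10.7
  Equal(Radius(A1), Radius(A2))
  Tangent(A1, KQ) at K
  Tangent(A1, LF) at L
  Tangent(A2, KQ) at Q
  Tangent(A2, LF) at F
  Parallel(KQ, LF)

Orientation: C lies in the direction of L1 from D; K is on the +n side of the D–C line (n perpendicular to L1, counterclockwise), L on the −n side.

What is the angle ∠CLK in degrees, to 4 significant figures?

71.40°

The slot axis is L1's direction at -63.0°, so u = (cos -63.0°, sin -63.0°) = (0.4540, -0.8910) and n = (−sin -63.0°, cos -63.0°) = (0.8910, 0.4540). D is at the origin and C lies 31.8 along u from D, so C = 31.8·u = (14.44, -28.33). Tangency of A1 to both parallel lines with radius 10.7 puts K and L at D ± 10.7·n: K = (9.534, 4.858), L = (-9.534, -4.858). Then cos ∠CLK = LC·LK / (|LC||LK|), giving 71.40°.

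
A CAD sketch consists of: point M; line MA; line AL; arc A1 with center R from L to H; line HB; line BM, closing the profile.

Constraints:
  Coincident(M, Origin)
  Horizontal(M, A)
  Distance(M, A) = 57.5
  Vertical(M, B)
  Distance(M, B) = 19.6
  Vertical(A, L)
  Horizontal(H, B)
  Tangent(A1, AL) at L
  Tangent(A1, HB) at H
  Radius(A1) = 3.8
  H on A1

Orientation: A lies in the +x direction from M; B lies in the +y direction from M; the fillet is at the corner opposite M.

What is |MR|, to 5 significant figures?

55.976

M and B share the same x with |MB| = 19.6 and B on the +y side, so B = (0.0000, 19.600). The virtual corner opposite M is at (57.500, 19.600). A1 meets AL tangentially, so RL is at right angles to AL and since A1 is tangent to HB there, RH ⟂ HB, with radius 3.8, so the center R sits 3.8 in from both sides at R = (53.700, 15.800). Then |MR| = |R − M| = 55.976.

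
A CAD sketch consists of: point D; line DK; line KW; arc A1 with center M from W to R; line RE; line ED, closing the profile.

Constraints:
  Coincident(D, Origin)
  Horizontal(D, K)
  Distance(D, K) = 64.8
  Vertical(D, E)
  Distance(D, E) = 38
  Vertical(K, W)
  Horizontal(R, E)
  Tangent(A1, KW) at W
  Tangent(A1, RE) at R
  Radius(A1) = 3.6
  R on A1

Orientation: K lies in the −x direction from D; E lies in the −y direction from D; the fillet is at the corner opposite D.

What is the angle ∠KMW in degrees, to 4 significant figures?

84.03°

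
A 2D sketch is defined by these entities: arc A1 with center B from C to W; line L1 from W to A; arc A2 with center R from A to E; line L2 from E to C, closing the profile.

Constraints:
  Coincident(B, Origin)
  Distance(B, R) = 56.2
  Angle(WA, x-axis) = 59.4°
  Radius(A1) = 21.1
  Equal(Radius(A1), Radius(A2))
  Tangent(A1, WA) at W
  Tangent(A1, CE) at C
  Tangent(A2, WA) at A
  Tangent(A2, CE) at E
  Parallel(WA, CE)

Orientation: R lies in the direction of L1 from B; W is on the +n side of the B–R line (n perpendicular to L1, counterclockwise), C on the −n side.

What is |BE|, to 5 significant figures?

60.030

The slot axis is L1's direction at 59.4°, so u = (cos 59.4°, sin 59.4°) = (0.50904, 0.86074) and n = (−sin 59.4°, cos 59.4°) = (-0.86074, 0.50904). B is at the origin and R lies 56.2 along u from B, so R = 56.2·u = (28.608, 48.374). Tangency of A1 to both parallel lines with radius 21.1 puts W and C at B ± 21.1·n: W = (-18.162, 10.741), C = (18.162, -10.741). Equal radii place A and E the same way about R: A = R + 21.1·n = (10.446, 59.114), E = R − 21.1·n = (46.770, 37.633). Then |BE| = |E − B| = 60.030.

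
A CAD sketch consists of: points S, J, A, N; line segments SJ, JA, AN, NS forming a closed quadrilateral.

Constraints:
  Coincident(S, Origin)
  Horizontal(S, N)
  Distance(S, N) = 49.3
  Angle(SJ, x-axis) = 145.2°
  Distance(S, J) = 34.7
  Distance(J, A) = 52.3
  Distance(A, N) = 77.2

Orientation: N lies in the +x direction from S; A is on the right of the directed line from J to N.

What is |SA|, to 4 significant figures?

38.22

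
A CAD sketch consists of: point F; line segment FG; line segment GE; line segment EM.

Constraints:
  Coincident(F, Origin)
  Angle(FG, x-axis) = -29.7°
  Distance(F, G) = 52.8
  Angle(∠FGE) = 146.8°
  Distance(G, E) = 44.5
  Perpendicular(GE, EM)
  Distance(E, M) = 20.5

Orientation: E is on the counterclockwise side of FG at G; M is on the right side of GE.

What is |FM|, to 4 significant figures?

101.5

F is at the origin; FG runs at -29.7° with length 52.8, so G = 52.8·(cos -29.7°, sin -29.7°) = (45.86, -26.16). ∠FGE = 146.8°, so GE runs at -29.7° + (180° − 146.8°) = 3.500° from the x-axis; with |GE| = 44.5, E = G + 44.5·(cos 3.500°, sin 3.500°) = (90.28, -23.44). GE is perpendicular to EM; with |EM| = 20.5 on the right of GE, M = E + 20.5·(0.06105, -0.9981) = (91.53, -43.91). Then |FM| = |M − F| = 101.5.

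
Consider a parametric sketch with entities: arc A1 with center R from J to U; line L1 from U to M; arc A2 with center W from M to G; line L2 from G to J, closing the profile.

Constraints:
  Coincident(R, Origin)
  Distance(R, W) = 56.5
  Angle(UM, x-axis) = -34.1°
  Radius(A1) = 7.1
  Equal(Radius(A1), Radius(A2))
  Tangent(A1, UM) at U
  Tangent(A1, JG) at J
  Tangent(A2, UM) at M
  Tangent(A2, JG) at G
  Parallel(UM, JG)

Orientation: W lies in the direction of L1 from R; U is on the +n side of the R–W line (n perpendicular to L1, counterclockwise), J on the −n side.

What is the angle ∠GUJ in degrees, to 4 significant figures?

75.89°

The slot axis is L1's direction at -34.1°, so u = (cos -34.1°, sin -34.1°) = (0.8281, -0.5606) and n = (−sin -34.1°, cos -34.1°) = (0.5606, 0.8281). R is at the origin and W lies 56.5 along u from R, so W = 56.5·u = (46.79, -31.68). Tangency of A1 to both parallel lines with radius 7.1 puts U and J at R ± 7.1·n: U = (3.981, 5.879), J = (-3.981, -5.879). Equal radii place M and G the same way about W: M = W + 7.1·n = (50.77, -25.80), G = W − 7.1·n = (42.80, -37.56). Then cos ∠GUJ = UG·UJ / (|UG||UJ|), giving 75.89°.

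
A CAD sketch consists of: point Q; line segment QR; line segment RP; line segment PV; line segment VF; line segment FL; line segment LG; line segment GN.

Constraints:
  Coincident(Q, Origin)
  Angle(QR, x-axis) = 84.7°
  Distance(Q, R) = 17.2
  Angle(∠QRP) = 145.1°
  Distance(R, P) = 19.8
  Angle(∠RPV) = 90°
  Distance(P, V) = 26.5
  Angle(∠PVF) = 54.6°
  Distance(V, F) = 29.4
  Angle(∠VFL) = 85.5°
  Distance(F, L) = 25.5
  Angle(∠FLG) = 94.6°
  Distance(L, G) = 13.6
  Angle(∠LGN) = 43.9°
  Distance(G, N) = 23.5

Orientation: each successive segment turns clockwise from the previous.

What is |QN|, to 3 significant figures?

16.5

∠FLG = 94.6° gives LG at 14.5° from the x-axis; with |LG| = 13.6, G = (14.9, 36.4). ∠LGN = 43.9° gives GN at -122° from the x-axis; with |GN| = 23.5, N = (2.60, 16.3). Then |QN| = |N − Q| = 16.5.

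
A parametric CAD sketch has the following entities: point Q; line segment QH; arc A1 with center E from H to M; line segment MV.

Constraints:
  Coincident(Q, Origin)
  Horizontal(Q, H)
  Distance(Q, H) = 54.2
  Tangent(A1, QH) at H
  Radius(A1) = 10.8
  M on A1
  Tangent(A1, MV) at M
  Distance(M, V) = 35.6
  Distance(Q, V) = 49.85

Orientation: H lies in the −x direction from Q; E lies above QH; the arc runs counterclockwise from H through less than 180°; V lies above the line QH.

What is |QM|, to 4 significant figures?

44.73

Checks: |EM| = 10.80 ✓; ∠(EM, MV) = 90.00° ✓; |MV| = 35.60 ✓; |QV| = 49.85 ✓.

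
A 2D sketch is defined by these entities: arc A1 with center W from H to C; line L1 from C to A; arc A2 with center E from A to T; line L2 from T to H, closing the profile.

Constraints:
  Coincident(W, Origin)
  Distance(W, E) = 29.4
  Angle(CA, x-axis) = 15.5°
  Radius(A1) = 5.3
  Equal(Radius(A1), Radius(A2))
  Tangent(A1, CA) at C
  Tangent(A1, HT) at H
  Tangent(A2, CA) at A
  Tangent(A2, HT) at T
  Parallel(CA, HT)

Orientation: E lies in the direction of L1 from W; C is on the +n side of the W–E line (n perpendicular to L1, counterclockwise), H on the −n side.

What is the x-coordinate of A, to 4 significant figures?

26.91

Tangency of A1 to both parallel lines with radius 5.3 puts C and H at W ± 5.3·n: C = (-1.416, 5.107), H = (1.416, -5.107). Equal radii place A and T the same way about E: A = E + 5.3·n = (26.91, 12.96), T = E − 5.3·n = (29.75, 2.750). So A.x = 26.91.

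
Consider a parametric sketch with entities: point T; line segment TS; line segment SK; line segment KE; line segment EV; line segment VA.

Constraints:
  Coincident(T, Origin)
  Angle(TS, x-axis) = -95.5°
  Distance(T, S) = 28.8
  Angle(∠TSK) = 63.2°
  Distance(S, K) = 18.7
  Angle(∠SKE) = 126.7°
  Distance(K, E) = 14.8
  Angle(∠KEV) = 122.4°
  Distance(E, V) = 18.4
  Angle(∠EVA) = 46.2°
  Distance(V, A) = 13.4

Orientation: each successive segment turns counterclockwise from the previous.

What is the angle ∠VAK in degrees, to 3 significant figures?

143°

T is at the origin; TS runs at -95.5° with length 28.8, so S = (-2.76, -28.7). ∠TSK = 63.2° gives SK at 21.3° from the x-axis; with |SK| = 18.7, K = (14.7, -21.9). ∠SKE = 126.7° gives KE at 74.6° from the x-axis; with |KE| = 14.8, E = (18.6, -7.61). ∠KEV = 122.4° gives EV at 132° from the x-axis; with |EV| = 18.4, V = (6.23, 6.02). ∠EVA = 46.2° gives VA at -94.0° from the x-axis; with |VA| = 13.4, A = (5.30, -7.34). Then cos ∠VAK = AV·AK / (|AV||AK|), giving 143°.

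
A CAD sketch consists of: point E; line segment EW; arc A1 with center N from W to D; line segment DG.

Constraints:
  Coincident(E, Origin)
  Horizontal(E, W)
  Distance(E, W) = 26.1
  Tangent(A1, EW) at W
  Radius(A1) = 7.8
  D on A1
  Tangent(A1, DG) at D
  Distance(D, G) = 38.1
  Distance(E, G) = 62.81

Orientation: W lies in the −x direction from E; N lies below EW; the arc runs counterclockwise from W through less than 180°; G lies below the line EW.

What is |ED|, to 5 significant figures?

33.494

E is at the origin; E and W share the same y with |EW| = 26.1 and W on the −x side, so W = (-26.100, 0.0000). A1 meets EW tangentially, so NW is at right angles to EW, so N = W + (0, -7.8) = (-26.100, -7.8000). Since ND ⟂ DG (tangency), |NG| = √(7.8² + 38.1²) = 38.890 regardless of where D sits on A1. So G lies on both circle(E, 62.81) and circle(N, 38.890); the below-EW intersection is G = (-49.119, -39.146). D is the foot of the tangent from G: D = (-33.185, -4.5379).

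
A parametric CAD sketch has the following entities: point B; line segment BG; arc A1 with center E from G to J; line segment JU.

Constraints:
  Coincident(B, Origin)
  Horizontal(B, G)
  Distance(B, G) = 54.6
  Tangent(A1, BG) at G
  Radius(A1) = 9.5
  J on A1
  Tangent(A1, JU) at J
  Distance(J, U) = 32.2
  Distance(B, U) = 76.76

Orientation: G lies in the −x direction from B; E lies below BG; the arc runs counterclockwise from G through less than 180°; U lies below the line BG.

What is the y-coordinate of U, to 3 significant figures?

-41.6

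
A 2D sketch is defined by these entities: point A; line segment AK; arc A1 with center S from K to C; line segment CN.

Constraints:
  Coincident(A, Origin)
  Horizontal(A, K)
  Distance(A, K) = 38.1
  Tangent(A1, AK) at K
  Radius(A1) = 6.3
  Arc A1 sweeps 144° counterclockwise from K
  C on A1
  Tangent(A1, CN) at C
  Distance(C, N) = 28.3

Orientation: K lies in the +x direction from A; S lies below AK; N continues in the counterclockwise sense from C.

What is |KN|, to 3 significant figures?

34.0

A is at the origin; AK is horizontal with |AK| = 38.1 and K on the +x side, so K = (38.1, 0.00). Since A1 is tangent to AK there, SK ⟂ AK, so S = K + (0, -6.3) = (38.1, -6.30). On A1, K sits at bearing 90° from S; a 144° counterclockwise sweep puts C at bearing 234°, so C = S + 6.3·(cos 234°, sin 234°) = (34.4, -11.4). A1 meets CN tangentially, so SC is at right angles to CN, so CN runs along (−sin 234°, cos 234°); with |CN| = 28.3, N = (57.3, -28.0). Then |KN| = |N − K| = 34.0.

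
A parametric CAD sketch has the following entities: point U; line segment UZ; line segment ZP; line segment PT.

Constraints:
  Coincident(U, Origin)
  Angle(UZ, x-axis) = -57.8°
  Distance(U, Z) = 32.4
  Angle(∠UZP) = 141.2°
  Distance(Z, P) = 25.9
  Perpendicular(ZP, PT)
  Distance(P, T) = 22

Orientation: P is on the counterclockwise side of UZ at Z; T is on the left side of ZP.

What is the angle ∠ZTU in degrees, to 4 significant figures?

38.44°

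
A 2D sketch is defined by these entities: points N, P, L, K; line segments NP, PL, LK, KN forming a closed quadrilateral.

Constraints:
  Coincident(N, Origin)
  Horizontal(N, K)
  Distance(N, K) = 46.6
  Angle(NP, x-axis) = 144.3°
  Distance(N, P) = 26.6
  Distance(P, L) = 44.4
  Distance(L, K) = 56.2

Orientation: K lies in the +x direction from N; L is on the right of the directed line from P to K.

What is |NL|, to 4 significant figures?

25.37

Checks: |PL| = 44.40 ✓; |LK| = 56.20 ✓.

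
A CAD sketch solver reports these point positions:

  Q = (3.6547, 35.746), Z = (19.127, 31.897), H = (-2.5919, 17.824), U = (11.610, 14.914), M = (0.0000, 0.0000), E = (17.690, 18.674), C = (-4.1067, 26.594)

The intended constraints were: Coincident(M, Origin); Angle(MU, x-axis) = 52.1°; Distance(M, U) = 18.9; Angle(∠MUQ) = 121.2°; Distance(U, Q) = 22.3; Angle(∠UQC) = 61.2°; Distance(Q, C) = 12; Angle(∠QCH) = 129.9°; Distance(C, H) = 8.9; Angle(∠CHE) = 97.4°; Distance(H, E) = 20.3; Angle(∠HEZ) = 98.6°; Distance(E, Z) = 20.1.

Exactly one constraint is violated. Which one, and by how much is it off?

Distance(E, Z) = 20.1 — off by 6.80.

M = (0.00, 0.00) ✓; MU at 52.10° ✓; |MU| = 18.90 ✓; ∠MUQ = 121.2° ✓; |UQ| = 22.30 ✓; ∠UQC = 61.20° ✓; |QC| = 12.00 ✓; ∠QCH = 129.9° ✓; |CH| = 8.900 ✓; ∠CHE = 97.40° ✓; |HE| = 20.30 ✓; ∠HEZ = 98.60° ✓; |EZ| = 13.30 ✗.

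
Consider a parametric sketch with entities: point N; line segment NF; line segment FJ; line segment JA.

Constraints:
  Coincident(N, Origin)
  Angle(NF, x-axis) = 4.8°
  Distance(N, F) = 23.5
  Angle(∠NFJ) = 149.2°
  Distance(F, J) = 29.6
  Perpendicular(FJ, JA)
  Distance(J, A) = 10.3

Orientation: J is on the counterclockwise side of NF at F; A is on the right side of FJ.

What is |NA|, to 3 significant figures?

54.6

∠NFJ = 149.2°, so FJ runs at 4.8° + (180° − 149.2°) = 35.6° from the x-axis; with |FJ| = 29.6, J = F + 29.6·(cos 35.6°, sin 35.6°) = (47.5, 19.2). The perpendicularity gives JA at right angles to FJ; with |JA| = 10.3 on the right of FJ, A = J + 10.3·(0.582, -0.813) = (53.5, 10.8). Then |NA| = |A − N| = 54.6.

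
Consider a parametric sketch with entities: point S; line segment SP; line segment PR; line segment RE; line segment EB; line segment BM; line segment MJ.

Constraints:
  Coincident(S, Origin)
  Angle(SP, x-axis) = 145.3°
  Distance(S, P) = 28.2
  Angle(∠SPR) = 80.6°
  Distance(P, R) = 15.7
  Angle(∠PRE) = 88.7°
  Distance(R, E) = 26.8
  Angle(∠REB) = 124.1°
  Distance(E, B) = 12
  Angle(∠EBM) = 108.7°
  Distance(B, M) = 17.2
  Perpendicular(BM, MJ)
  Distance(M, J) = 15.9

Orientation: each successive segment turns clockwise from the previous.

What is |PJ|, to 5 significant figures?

10.245

S is at the origin; SP runs at 145.3° with length 28.2, so P = (-23.184, 16.054). ∠SPR = 80.6° gives PR at 45.900° from the x-axis; with |PR| = 15.7, R = (-12.259, 27.328). ∠PRE = 88.7° gives RE at -45.400° from the x-axis; with |RE| = 26.8, E = (6.5591, 8.2460). ∠REB = 124.1° gives EB at -101.30° from the x-axis; with |EB| = 12.0, B = (4.2077, -3.5214). ∠EBM = 108.7° gives BM at -172.60° from the x-axis; with |BM| = 17.2, M = (-12.849, -5.7367). BM ⟂ MJ, so MJ runs at 97.400°; with |MJ| = 15.9, J = (-14.897, 10.031). Then |PJ| = |J − P| = 10.245.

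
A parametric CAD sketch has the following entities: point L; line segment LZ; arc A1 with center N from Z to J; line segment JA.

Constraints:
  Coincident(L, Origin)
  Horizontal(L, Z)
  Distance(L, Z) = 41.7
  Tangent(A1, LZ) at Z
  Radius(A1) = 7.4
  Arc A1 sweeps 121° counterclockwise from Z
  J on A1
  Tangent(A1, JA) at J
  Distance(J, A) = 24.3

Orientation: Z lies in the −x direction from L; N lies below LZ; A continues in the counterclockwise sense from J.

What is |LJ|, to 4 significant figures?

49.33

The tangent condition forces NZ to be normal to LZ, so N = Z + (0, -7.4) = (-41.70, -7.400). On A1, Z sits at bearing 90° from N; a 121° counterclockwise sweep puts J at bearing 211°, so J = N + 7.4·(cos 211°, sin 211°) = (-48.04, -11.21). Then |LJ| = |J − L| = 49.33.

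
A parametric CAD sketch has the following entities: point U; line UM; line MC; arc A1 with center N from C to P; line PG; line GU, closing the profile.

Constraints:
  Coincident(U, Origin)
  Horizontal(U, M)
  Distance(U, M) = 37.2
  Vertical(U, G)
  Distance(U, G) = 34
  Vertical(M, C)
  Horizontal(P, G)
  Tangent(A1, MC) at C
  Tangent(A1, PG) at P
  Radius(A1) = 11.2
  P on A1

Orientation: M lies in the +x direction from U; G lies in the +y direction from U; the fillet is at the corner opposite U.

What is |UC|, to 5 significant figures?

43.631

U is at the origin; U and M share the same y with |UM| = 37.2 and M on the +x side, so M = (37.200, 0.0000). U and G share the same x with |UG| = 34.0 and G on the +y side, so G = (0.0000, 34.000). The virtual corner opposite U is at (37.200, 34.000). A1 meets MC tangentially, so NC is at right angles to MC and the tangent condition forces NP to be normal to PG, with radius 11.2, so the center N sits 11.2 in from both sides at N = (26.000, 22.800). That places the tangent points at C = (37.200, 22.800) on MC and P = (26.000, 34.000) on PG. Then |UC| = |C − U| = 43.631.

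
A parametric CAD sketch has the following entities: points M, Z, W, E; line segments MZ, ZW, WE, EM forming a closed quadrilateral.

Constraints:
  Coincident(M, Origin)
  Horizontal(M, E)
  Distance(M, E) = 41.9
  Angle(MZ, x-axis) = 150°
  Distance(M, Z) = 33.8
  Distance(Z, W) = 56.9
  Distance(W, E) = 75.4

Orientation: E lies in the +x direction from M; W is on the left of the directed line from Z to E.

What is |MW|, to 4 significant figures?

64.24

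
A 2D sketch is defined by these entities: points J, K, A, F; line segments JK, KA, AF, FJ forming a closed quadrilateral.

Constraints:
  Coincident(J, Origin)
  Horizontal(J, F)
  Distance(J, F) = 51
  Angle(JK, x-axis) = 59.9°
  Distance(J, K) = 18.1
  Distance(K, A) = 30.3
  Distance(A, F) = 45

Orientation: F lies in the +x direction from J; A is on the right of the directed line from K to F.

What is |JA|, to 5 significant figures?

16.897

Checks: JK at 59.90° ✓; |KA| = 30.30 ✓; |AF| = 45.00 ✓.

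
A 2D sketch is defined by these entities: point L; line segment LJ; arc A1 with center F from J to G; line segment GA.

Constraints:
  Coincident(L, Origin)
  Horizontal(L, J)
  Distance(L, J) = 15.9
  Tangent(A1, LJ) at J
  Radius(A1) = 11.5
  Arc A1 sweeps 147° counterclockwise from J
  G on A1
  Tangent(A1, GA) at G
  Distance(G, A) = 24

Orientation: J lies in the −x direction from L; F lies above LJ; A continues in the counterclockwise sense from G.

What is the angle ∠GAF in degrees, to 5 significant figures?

25.602°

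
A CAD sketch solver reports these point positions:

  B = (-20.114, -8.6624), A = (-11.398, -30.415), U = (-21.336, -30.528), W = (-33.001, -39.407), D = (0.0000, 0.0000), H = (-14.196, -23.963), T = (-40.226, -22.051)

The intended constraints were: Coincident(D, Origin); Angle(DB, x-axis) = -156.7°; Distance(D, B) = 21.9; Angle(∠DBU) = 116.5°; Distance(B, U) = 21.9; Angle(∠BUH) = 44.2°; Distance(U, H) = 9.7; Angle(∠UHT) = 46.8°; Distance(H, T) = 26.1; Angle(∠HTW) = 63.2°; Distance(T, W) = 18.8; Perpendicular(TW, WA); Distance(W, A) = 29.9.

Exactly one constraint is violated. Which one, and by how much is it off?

Distance(W, A) = 29.9 — off by 6.50.

D = (0.00, 0.00) ✓; DB at -156.7° ✓; |DB| = 21.90 ✓; ∠DBU = 116.5° ✓; |BU| = 21.90 ✓; ∠BUH = 44.20° ✓; |UH| = 9.699 ✓; ∠UHT = 46.80° ✓; |HT| = 26.10 ✓; ∠HTW = 63.20° ✓; |TW| = 18.80 ✓; ∠(TW, WA) = 90.00° ✓; |WA| = 23.40 ✗.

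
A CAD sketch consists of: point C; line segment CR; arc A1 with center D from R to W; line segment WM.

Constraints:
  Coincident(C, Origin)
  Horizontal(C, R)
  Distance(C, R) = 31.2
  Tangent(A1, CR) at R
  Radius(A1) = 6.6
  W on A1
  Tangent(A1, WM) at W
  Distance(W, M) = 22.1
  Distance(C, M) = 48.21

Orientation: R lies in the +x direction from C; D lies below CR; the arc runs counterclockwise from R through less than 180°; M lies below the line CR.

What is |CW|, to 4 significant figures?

27.95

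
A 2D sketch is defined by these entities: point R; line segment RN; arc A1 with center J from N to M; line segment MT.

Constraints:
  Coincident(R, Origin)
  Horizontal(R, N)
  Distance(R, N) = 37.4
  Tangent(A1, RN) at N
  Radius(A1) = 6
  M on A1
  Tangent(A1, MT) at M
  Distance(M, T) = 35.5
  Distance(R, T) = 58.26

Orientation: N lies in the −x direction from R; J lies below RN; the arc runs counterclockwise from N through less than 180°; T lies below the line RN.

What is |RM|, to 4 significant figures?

43.86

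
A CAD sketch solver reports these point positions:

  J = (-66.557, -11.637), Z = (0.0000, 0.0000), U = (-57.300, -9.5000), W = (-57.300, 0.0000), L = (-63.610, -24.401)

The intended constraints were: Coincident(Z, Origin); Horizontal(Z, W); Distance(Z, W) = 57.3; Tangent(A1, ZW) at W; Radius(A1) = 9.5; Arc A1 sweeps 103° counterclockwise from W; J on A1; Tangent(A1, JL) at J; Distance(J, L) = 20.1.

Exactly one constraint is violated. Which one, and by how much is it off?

Distance(J, L) = 20.1 — off by 7.00.

Z = (0.00, 0.00) ✓; Z.y = 0.00, W.y = 0.00 ✓; |ZW| = 57.30 ✓; ∠(UW, WZ) = 90.00° ✓; |UW| = 9.500 ✓; bearing(U→J) − bearing(U→W) = 103.0° ✓; |UJ| = 9.500 ✓; ∠(UJ, JL) = 90.00° ✓; |JL| = 13.10 ✗.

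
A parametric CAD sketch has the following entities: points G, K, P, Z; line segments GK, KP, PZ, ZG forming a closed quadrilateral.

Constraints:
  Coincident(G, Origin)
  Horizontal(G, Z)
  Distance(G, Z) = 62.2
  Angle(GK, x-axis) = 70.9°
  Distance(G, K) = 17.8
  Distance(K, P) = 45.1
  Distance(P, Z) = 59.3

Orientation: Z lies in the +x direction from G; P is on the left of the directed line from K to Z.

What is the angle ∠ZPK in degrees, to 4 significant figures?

67.01°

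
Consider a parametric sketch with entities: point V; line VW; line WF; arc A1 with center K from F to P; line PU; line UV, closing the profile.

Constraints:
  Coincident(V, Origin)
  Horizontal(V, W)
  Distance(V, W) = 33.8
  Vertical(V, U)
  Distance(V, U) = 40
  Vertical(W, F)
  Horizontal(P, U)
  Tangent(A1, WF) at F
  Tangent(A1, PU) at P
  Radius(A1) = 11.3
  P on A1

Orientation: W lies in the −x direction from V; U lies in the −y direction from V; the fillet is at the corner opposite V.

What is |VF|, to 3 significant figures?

44.3

V is at the origin; V and W share the same y with |VW| = 33.8 and W on the −x side, so W = (-33.8, 0.00). V and U share the same x with |VU| = 40.0 and U on the −y side, so U = (0.00, -40.0). The virtual corner opposite V is at (-33.8, -40.0). Tangency of A1 to WF means the radius KF is perpendicular to WF and tangency of A1 to PU means the radius KP is perpendicular to PU, with radius 11.3, so the center K sits 11.3 in from both sides at K = (-22.5, -28.7). That places the tangent points at F = (-33.8, -28.7) on WF and P = (-22.5, -40.0) on PU. Then |VF| = |F − V| = 44.3.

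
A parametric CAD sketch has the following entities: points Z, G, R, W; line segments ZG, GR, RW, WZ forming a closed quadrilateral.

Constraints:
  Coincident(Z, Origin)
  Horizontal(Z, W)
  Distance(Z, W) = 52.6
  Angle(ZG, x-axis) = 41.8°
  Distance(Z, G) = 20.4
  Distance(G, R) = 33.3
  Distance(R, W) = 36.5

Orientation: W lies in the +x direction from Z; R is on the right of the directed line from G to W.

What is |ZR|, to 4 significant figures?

28.76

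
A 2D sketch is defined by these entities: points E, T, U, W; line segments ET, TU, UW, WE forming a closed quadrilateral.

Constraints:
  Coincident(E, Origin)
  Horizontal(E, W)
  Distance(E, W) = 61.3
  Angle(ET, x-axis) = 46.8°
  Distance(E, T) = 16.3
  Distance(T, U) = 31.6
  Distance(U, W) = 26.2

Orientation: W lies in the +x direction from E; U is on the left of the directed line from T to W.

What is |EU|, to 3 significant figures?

45.8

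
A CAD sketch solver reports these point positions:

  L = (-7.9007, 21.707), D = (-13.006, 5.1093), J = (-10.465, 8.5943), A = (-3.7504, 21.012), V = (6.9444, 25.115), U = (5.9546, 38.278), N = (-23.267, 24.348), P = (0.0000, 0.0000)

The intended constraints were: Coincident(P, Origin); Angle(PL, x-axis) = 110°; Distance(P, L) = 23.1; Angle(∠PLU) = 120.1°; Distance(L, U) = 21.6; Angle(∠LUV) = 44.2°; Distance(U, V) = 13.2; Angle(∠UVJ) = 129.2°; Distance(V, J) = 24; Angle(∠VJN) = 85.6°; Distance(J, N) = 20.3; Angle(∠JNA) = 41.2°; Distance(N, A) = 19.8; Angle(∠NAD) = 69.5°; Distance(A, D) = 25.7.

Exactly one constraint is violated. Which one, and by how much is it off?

Distance(A, D) = 25.7 — off by 7.30.

P = (0.00, 0.00) ✓; PL at 110.0° ✓; |PL| = 23.10 ✓; ∠PLU = 120.1° ✓; |LU| = 21.60 ✓; ∠LUV = 44.20° ✓; |UV| = 13.20 ✓; ∠UVJ = 129.2° ✓; |VJ| = 24.00 ✓; ∠VJN = 85.60° ✓; |JN| = 20.30 ✓; ∠JNA = 41.20° ✓; |NA| = 19.80 ✓; ∠NAD = 69.50° ✓; |AD| = 18.40 ✗.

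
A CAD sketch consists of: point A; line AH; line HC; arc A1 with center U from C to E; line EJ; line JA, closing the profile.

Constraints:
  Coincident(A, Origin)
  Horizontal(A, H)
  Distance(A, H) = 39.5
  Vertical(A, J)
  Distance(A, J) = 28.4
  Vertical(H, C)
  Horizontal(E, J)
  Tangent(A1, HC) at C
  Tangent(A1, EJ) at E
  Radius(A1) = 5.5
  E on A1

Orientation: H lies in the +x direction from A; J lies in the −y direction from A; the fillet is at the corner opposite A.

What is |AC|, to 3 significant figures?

45.7

A is at the origin; AH is horizontal with |AH| = 39.5 and H on the +x side, so H = (39.5, 0.00). A and J share the same x with |AJ| = 28.4 and J on the −y side, so J = (0.00, -28.4). The virtual corner opposite A is at (39.5, -28.4). The tangent condition forces UC to be normal to HC and the tangent condition forces UE to be normal to EJ, with radius 5.5, so the center U sits 5.5 in from both sides at U = (34.0, -22.9). That places the tangent points at C = (39.5, -22.9) on HC and E = (34.0, -28.4) on EJ. Then |AC| = |C − A| = 45.7.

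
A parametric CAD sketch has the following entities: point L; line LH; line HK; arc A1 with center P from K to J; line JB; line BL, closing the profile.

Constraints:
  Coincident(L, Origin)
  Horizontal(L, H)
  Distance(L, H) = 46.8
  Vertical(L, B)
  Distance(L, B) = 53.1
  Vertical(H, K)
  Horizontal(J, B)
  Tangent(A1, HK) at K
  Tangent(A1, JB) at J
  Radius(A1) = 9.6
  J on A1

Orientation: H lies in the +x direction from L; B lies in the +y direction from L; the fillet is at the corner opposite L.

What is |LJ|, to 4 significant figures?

64.83

L is at the origin; LH is horizontal with |LH| = 46.8 and H on the +x side, so H = (46.80, 0.000). L and B share the same x with |LB| = 53.1 and B on the +y side, so B = (0.000, 53.10). The virtual corner opposite L is at (46.80, 53.10). Tangency of A1 to HK means the radius PK is perpendicular to HK and since A1 is tangent to JB there, PJ ⟂ JB, with radius 9.6, so the center P sits 9.6 in from both sides at P = (37.20, 43.50). That places the tangent points at K = (46.80, 43.50) on HK and J = (37.20, 53.10) on JB. Then |LJ| = |J − L| = 64.83.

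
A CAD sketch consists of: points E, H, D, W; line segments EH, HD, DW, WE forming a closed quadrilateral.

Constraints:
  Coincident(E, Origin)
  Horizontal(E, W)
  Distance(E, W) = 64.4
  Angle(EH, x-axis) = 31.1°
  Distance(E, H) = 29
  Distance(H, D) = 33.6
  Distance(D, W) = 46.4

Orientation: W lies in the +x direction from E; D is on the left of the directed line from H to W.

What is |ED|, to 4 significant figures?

61.40

Checks: |EW| = 64.40 ✓; |EH| = 29.00 ✓; |HD| = 33.60 ✓; |DW| = 46.40 ✓.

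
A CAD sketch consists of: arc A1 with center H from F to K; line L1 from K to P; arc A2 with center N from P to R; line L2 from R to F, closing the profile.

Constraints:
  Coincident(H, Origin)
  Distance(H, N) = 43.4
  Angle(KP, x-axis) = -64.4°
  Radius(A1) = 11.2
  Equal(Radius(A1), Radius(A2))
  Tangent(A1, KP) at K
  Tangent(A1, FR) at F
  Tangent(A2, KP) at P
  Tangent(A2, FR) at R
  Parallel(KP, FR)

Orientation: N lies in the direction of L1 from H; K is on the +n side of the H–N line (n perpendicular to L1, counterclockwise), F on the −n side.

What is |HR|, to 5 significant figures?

44.822

Tangency of A1 to both parallel lines with radius 11.2 puts K and F at H ± 11.2·n: K = (10.101, 4.8394), F = (-10.101, -4.8394). Equal radii place P and R the same way about N: P = N + 11.2·n = (28.853, -34.300), R = N − 11.2·n = (8.6520, -43.979). Then |HR| = |R − H| = 44.822.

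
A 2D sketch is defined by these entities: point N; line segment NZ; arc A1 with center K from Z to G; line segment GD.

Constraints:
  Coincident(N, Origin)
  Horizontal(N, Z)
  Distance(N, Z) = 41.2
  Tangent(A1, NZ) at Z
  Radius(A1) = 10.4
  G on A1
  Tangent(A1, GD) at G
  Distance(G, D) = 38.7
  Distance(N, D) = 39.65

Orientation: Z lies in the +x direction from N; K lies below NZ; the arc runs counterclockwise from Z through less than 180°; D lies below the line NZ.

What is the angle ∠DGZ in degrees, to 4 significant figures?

150.9°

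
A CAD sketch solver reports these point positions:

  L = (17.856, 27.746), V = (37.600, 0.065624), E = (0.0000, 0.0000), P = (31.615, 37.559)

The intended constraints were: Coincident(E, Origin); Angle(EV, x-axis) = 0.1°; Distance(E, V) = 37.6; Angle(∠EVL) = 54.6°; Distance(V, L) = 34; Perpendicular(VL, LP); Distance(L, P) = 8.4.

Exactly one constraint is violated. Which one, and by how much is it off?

Distance(L, P) = 8.4 — off by 8.50.

E = (0.00, 0.00) ✓; EV at 0.1000° ✓; |EV| = 37.60 ✓; ∠EVL = 54.60° ✓; |VL| = 34.00 ✓; ∠(VL, LP) = 90.00° ✓; |LP| = 16.90 ✗.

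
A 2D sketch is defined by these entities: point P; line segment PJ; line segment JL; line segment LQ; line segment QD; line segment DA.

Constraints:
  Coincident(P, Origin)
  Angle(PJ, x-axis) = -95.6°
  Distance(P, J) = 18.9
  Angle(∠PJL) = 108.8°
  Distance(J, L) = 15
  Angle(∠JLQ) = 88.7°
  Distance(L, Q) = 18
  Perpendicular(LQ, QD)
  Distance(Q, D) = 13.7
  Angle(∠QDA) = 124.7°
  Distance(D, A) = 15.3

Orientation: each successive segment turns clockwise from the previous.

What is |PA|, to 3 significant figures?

13.1

P is at the origin; PJ runs at -95.6° with length 18.9, so J = (-1.84, -18.8). ∠PJL = 108.8° gives JL at -167° from the x-axis; with |JL| = 15.0, L = (-16.4, -22.2). ∠JLQ = 88.7° gives LQ at 102° from the x-axis; with |LQ| = 18.0, Q = (-20.2, -4.62). The perpendicularity gives QD at right angles to LQ, so QD runs at 11.9°; with |QD| = 13.7, D = (-6.75, -1.80). ∠QDA = 124.7° gives DA at -43.4° from the x-axis; with |DA| = 15.3, A = (4.36, -12.3). Then |PA| = |A − P| = 13.1.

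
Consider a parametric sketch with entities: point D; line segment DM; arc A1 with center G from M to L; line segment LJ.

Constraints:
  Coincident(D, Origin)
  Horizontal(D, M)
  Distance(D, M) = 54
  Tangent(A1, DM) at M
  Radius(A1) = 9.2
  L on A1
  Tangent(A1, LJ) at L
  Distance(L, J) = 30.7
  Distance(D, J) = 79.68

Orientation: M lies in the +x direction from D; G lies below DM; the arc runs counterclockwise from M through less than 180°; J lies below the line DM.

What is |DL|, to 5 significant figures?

50.519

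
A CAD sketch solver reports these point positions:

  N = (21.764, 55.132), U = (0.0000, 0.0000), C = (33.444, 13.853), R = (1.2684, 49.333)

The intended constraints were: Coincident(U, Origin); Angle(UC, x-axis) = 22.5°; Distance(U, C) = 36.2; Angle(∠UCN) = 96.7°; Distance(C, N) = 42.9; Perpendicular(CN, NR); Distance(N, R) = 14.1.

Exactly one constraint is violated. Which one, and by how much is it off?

Distance(N, R) = 14.1 — off by 7.20.

U = (0.00, 0.00) ✓; UC at 22.50° ✓; |UC| = 36.20 ✓; ∠UCN = 96.70° ✓; |CN| = 42.90 ✓; ∠(CN, NR) = 90.00° ✓; |NR| = 21.30 ✗.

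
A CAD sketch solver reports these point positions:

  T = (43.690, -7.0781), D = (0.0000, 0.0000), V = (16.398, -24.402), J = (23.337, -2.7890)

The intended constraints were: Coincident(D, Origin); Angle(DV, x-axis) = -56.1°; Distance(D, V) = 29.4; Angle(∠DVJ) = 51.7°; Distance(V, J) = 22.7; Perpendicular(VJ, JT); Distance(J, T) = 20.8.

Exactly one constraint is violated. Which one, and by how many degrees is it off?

Perpendicular(VJ, JT) — off by 5.90°.

D = (0.00, 0.00) ✓; DV at -56.10° ✓; |DV| = 29.40 ✓; ∠DVJ = 51.70° ✓; |VJ| = 22.70 ✓; ∠(VJ, JT) = 84.10° ✗; |JT| = 20.80 ✓.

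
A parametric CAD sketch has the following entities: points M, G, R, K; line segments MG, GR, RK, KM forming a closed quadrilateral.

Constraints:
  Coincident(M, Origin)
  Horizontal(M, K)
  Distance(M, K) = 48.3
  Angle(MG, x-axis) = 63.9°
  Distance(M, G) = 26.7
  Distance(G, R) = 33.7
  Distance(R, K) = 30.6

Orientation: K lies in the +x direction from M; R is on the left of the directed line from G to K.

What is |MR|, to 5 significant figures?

54.165

Checks: |GR| = 33.70 ✓; |RK| = 30.60 ✓.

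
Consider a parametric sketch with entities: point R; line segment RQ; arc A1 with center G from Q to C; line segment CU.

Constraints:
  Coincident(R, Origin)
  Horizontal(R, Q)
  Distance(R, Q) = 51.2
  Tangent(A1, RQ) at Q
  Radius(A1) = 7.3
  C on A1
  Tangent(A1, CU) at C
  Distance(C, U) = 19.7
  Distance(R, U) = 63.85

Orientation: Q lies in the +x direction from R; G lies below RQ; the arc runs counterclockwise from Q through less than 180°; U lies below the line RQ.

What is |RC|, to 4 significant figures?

47.00

R is at the origin; RQ is horizontal with |RQ| = 51.2 and Q on the +x side, so Q = (51.20, 0.000). Tangency of A1 to RQ means the radius GQ is perpendicular to RQ, so G = Q + (0, -7.3) = (51.20, -7.300). Since GC ⟂ CU (tangency), |GU| = √(7.3² + 19.7²) = 21.01 regardless of where C sits on A1. So U lies on both circle(R, 63.85) and circle(G, 21.01); the below-RQ intersection is U = (57.74, -27.27). C is the foot of the tangent from U: C = (45.48, -11.84).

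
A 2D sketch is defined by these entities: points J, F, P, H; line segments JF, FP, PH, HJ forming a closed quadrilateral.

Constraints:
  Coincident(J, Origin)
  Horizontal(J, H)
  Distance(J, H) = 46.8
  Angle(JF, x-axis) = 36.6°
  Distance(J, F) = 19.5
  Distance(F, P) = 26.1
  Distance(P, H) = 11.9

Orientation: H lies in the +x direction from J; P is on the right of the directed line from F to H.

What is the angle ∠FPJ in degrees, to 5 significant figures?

31.419°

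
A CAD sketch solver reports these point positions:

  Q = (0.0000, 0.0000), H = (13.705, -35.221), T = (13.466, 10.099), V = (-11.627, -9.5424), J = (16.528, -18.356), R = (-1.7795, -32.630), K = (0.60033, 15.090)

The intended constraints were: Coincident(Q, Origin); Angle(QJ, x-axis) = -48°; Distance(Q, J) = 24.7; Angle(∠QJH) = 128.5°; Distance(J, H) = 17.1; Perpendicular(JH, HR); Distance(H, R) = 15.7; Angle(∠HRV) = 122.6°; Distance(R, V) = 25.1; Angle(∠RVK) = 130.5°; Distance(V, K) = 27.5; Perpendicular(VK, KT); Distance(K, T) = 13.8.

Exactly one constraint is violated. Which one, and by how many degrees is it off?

Perpendicular(VK, KT) — off by 5.20°.

Q = (0.00, 0.00) ✓; QJ at -48.00° ✓; |QJ| = 24.70 ✓; ∠QJH = 128.5° ✓; |JH| = 17.10 ✓; ∠(JH, HR) = 90.00° ✓; |HR| = 15.70 ✓; ∠HRV = 122.6° ✓; |RV| = 25.10 ✓; ∠RVK = 130.5° ✓; |VK| = 27.50 ✓; ∠(VK, KT) = 84.80° ✗; |KT| = 13.80 ✓.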